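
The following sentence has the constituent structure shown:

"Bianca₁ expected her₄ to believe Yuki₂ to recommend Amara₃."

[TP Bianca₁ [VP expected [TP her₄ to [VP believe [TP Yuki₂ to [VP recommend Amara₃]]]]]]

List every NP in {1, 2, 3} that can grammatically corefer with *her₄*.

*her* is a pronoun, so Principle B applies: it must be free in its binding domain.
Binding domain of *her₄*: the matrix TP, whose subject is Bianca₁.
*Bianca₁* c-commands the pronoun within its binding domain → coindexation would violate Principle B.
*Yuki₂*: the pronoun c-commands this R-expression → coindexation would violate Principle C on *Yuki₂*.
*Amara₃*: the pronoun c-commands this R-expression → coindexation would violate Principle C on *Amara₃*.

none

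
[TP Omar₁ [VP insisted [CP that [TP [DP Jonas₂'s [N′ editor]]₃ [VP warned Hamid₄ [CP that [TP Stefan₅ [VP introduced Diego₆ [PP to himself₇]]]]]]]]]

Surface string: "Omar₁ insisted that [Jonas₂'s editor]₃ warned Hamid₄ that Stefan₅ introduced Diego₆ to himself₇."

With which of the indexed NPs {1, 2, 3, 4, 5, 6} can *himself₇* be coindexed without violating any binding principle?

{5, 6}

*himself* is an anaphor, so Principle A applies: it must be bound in its binding domain.
Binding domain of *himself₇*: the embedded TP, whose subject is Stefan₅.
*Omar₁* c-commands the anaphor but is outside its binding domain → cannot satisfy Principle A.
*Jonas₂* does not c-command the anaphor → cannot bind it.
*[Jonas₂'s editor]₃* c-commands the anaphor but is outside its binding domain → cannot satisfy Principle A.
*Hamid₄* c-commands the anaphor but is outside its binding domain → cannot satisfy Principle A.
*Stefan₅* c-commands the anaphor within its binding domain → licit binder.
*Diego₆* c-commands the anaphor within its binding domain → licit binder.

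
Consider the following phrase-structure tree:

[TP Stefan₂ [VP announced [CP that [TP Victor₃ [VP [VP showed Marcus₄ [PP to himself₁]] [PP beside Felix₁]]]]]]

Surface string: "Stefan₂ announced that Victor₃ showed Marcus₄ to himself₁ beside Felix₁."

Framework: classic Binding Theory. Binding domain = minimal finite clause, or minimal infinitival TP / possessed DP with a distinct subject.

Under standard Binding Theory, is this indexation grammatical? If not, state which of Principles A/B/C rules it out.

Principle A

The two coindexed NPs are *Felix₁* and *himself₁*.
*himself₁* is an anaphor. Principle A requires it to be bound within its binding domain — the embedded TP, whose subject is Victor₃.
Within that domain it is c-commanded by *Victor₃*, *Marcus₄*, none of which share its index.
*Felix₁* does not c-command the anaphor at all.
The anaphor is unbound in its domain → Principle A violation.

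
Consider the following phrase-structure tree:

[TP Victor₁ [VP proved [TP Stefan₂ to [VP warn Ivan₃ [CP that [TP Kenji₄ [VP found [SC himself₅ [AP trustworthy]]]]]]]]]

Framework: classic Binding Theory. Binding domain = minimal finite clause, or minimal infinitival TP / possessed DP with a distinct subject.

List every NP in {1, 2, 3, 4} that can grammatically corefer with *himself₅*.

*himself* is an anaphor, so Principle A applies: it must be bound in its binding domain.
Binding domain of *himself₅*: the embedded TP, whose subject is Kenji₄.
*Victor₁* c-commands the anaphor but is outside its binding domain → cannot satisfy Principle A.
*Stefan₂* c-commands the anaphor but is outside its binding domain → cannot satisfy Principle A.
*Ivan₃* c-commands the anaphor but is outside its binding domain → cannot satisfy Principle A.
*Kenji₄* c-commands the anaphor within its binding domain → licit binder.

{4}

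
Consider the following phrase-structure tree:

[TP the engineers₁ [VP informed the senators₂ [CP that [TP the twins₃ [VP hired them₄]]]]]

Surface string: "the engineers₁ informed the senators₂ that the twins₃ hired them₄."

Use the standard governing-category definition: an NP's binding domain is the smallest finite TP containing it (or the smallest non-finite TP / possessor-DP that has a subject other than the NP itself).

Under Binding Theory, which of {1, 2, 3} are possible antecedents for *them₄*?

{1, 2}

*them* is a pronoun, so Principle B applies: it must be free in its binding domain.
Binding domain of *them₄*: the embedded TP, whose subject is the twins₃.
*the engineers₁* c-commands the pronoun but from outside its binding domain, and is not c-commanded by it → coindexation permitted.
*the senators₂* c-commands the pronoun but from outside its binding domain, and is not c-commanded by it → coindexation permitted.
*the twins₃* c-commands the pronoun within its binding domain → coindexation would violate Principle B.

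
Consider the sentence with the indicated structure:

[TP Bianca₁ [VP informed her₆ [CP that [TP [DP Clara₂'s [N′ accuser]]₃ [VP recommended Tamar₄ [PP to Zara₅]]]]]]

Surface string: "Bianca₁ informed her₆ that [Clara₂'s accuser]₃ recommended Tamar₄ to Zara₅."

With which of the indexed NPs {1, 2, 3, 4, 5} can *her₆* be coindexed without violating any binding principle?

*her* is a pronoun, so Principle B applies: it must be free in its binding domain.
Binding domain of *her₆*: the matrix TP, whose subject is Bianca₁.
*Bianca₁* c-commands the pronoun within its binding domain → coindexation would violate Principle B.
*Clara₂*: the pronoun c-commands this R-expression → coindexation would violate Principle C on *Clara₂*.
*[Clara₂'s accuser]₃*: the pronoun c-commands this R-expression → coindexation would violate Principle C on *[Clara₂'s accuser]₃*.
*Tamar₄*: the pronoun c-commands this R-expression → coindexation would violate Principle C on *Tamar₄*.
*Zara₅*: the pronoun c-commands this R-expression → coindexation would violate Principle C on *Zara₅*.

none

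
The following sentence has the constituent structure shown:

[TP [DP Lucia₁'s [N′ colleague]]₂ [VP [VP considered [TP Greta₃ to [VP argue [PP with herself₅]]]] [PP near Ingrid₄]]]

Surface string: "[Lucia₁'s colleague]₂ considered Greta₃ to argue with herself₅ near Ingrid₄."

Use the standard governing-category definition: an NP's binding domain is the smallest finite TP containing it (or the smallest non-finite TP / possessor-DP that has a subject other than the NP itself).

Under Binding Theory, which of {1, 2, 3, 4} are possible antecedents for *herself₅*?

*herself* is an anaphor, so Principle A applies: it must be bound in its binding domain.
Binding domain of *herself₅*: the embedded TP, whose subject is Greta₃.
*Lucia₁* does not c-command the anaphor → cannot bind it.
*[Lucia₁'s colleague]₂* c-commands the anaphor but is outside its binding domain → cannot satisfy Principle A.
*Greta₃* c-commands the anaphor within its binding domain → licit binder.
*Ingrid₄* does not c-command the anaphor → cannot bind it.

{3}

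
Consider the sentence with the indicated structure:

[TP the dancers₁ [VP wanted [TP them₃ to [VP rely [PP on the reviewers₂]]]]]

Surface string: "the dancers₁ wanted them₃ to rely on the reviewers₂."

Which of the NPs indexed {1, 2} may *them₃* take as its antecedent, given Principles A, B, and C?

*them* is a pronoun, so Principle B applies: it must be free in its binding domain.
Binding domain of *them₃*: the matrix TP, whose subject is the dancers₁.
*the dancers₁* c-commands the pronoun within its binding domain → coindexation would violate Principle B.
*the reviewers₂*: the pronoun c-commands this R-expression → coindexation would violate Principle C on *the reviewers₂*.

none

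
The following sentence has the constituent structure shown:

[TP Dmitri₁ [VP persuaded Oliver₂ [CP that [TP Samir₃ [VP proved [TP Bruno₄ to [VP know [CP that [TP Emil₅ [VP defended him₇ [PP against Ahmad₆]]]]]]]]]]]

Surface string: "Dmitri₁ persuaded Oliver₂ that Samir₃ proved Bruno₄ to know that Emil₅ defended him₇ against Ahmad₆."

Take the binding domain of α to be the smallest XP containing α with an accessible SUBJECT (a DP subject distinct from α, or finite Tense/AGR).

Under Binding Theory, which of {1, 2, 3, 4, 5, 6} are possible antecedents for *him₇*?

*him* is a pronoun, so Principle B applies: it must be free in its binding domain.
Binding domain of *him₇*: the embedded TP, whose subject is Emil₅.
*Dmitri₁* c-commands the pronoun but from outside its binding domain, and is not c-commanded by it → coindexation permitted.
*Oliver₂* c-commands the pronoun but from outside its binding domain, and is not c-commanded by it → coindexation permitted.
*Samir₃* c-commands the pronoun but from outside its binding domain, and is not c-commanded by it → coindexation permitted.
*Bruno₄* c-commands the pronoun but from outside its binding domain, and is not c-commanded by it → coindexation permitted.
*Emil₅* c-commands the pronoun within its binding domain → coindexation would violate Principle B.
*Ahmad₆*: the pronoun c-commands this R-expression → coindexation would violate Principle C on *Ahmad₆*.

{1, 2, 3, 4}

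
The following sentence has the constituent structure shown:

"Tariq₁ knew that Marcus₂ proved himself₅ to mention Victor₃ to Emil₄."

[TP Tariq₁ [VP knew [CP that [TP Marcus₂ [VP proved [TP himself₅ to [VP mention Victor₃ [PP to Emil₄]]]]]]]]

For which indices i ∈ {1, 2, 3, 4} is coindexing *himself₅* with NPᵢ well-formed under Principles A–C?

{2}

*himself* is an anaphor, so Principle A applies: it must be bound in its binding domain.
Binding domain of *himself₅*: the embedded TP, whose subject is Marcus₂.
*Tariq₁* c-commands the anaphor but is outside its binding domain → cannot satisfy Principle A.
*Marcus₂* c-commands the anaphor within its binding domain → licit binder.
*Victor₃* does not c-command the anaphor → cannot bind it.
*Emil₄* does not c-command the anaphor → cannot bind it.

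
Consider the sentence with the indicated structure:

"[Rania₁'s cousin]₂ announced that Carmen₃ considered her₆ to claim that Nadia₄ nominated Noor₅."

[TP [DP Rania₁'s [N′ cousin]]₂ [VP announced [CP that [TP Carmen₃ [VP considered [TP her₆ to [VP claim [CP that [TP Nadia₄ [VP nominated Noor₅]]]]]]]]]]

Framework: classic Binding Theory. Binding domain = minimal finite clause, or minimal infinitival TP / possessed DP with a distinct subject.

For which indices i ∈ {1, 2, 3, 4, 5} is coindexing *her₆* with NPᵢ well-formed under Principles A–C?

*her* is a pronoun, so Principle B applies: it must be free in its binding domain.
Binding domain of *her₆*: the embedded TP, whose subject is Carmen₃.
*Rania₁* and the pronoun do not c-command one another → neither Principle B nor Principle C is at stake; coindexation permitted.
*[Rania₁'s cousin]₂* c-commands the pronoun but from outside its binding domain, and is not c-commanded by it → coindexation permitted.
*Carmen₃* c-commands the pronoun within its binding domain → coindexation would violate Principle B.
*Nadia₄*: the pronoun c-commands this R-expression → coindexation would violate Principle C on *Nadia₄*.
*Noor₅*: the pronoun c-commands this R-expression → coindexation would violate Principle C on *Noor₅*.

{1, 2}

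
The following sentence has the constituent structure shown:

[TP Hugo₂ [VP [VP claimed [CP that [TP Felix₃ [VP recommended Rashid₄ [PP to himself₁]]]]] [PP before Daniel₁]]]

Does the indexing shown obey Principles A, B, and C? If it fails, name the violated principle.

The two coindexed NPs are *Daniel₁* and *himself₁*.
*himself₁* is an anaphor. Principle A requires it to be bound within its binding domain — the embedded TP, whose subject is Felix₃.
Within that domain it is c-commanded by *Felix₃*, *Rashid₄*, none of which share its index.
*Daniel₁* does not c-command the anaphor at all.
The anaphor is unbound in its domain → Principle A violation.

Principle A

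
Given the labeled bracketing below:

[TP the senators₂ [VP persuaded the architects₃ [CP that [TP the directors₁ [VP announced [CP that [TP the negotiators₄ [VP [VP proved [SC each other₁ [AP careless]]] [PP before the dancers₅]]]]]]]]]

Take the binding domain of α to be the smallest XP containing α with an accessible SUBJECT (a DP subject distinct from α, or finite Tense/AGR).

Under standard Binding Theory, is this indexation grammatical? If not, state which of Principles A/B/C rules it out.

The two coindexed NPs are *the directors₁* and *each other₁*.
*each other₁* is an anaphor. Principle A requires it to be bound within its binding domain — the embedded TP, whose subject is the negotiators₄.
Within that domain it is c-commanded by *the negotiators₄*, which does not share its index.
*the directors₁* does c-command the anaphor, but from outside its binding domain.
The anaphor is unbound in its domain → Principle A violation.

Principle A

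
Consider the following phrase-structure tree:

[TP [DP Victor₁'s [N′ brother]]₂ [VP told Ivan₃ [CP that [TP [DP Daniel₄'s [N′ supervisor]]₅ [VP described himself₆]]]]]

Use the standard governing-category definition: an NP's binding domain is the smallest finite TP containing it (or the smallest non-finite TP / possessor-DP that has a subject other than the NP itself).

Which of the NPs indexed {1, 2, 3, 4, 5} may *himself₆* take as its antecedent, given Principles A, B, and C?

{5}

*himself* is an anaphor, so Principle A applies: it must be bound in its binding domain.
Binding domain of *himself₆*: the embedded TP, whose subject is [Daniel₄'s supervisor]₅.
*Victor₁* does not c-command the anaphor → cannot bind it.
*[Victor₁'s brother]₂* c-commands the anaphor but is outside its binding domain → cannot satisfy Principle A.
*Ivan₃* c-commands the anaphor but is outside its binding domain → cannot satisfy Principle A.
*Daniel₄* does not c-command the anaphor → cannot bind it.
*[Daniel₄'s supervisor]₅* c-commands the anaphor within its binding domain → licit binder.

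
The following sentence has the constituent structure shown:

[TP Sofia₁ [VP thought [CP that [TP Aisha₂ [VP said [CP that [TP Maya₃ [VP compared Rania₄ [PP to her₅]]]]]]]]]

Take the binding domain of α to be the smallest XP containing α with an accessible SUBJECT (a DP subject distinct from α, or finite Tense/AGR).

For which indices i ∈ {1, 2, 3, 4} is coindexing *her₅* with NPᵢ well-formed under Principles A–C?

*her* is a pronoun, so Principle B applies: it must be free in its binding domain.
Binding domain of *her₅*: the embedded TP, whose subject is Maya₃.
*Sofia₁* c-commands the pronoun but from outside its binding domain, and is not c-commanded by it → coindexation permitted.
*Aisha₂* c-commands the pronoun but from outside its binding domain, and is not c-commanded by it → coindexation permitted.
*Maya₃* c-commands the pronoun within its binding domain → coindexation would violate Principle B.
*Rania₄* c-commands the pronoun within its binding domain → coindexation would violate Principle B.

{1, 2}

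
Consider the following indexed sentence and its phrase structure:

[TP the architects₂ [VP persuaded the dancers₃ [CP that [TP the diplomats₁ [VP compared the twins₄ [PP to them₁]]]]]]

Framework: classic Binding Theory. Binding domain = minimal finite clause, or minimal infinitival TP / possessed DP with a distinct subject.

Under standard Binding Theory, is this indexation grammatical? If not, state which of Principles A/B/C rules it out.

The two coindexed NPs are *the diplomats₁* and *them₁*.
*them₁* is a pronoun. Its binding domain is the embedded TP, whose subject is the diplomats₁.
*the diplomats₁* c-commands it within that domain and carries the same index.
The pronoun is locally bound → Principle B violation.

Principle B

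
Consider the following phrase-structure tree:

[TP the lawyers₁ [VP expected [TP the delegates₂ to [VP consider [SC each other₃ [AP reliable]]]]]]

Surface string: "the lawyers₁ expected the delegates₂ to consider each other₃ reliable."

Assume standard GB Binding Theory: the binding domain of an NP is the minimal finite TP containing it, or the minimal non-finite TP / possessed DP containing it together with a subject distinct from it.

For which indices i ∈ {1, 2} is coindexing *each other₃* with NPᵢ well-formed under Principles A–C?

*each other* is an anaphor, so Principle A applies: it must be bound in its binding domain.
Binding domain of *each other₃*: the embedded TP, whose subject is the delegates₂.
*the lawyers₁* c-commands the anaphor but is outside its binding domain → cannot satisfy Principle A.
*the delegates₂* c-commands the anaphor within its binding domain → licit binder.

{2}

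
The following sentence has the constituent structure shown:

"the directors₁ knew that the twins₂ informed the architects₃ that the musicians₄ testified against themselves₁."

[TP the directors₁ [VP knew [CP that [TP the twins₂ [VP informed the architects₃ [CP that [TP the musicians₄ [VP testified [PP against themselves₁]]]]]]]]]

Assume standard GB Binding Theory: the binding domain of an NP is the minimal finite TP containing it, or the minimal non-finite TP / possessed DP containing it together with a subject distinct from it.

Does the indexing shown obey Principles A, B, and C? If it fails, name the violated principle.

The two coindexed NPs are *the directors₁* and *themselves₁*.
*themselves₁* is an anaphor. Principle A requires it to be bound within its binding domain — the embedded TP, whose subject is the musicians₄.
Within that domain it is c-commanded by *the musicians₄*, which does not share its index.
*the directors₁* does c-command the anaphor, but from outside its binding domain.
The anaphor is unbound in its domain → Principle A violation.

Principle A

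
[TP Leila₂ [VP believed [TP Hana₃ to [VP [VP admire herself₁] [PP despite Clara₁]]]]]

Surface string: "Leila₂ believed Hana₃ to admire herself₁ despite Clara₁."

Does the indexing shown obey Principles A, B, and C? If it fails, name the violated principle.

The two coindexed NPs are *Clara₁* and *herself₁*.
*herself₁* is an anaphor. Principle A requires it to be bound within its binding domain — the embedded TP, whose subject is Hana₃.
Within that domain it is c-commanded by *Hana₃*, which does not share its index.
*Clara₁* does not c-command the anaphor at all.
The anaphor is unbound in its domain → Principle A violation.

Principle A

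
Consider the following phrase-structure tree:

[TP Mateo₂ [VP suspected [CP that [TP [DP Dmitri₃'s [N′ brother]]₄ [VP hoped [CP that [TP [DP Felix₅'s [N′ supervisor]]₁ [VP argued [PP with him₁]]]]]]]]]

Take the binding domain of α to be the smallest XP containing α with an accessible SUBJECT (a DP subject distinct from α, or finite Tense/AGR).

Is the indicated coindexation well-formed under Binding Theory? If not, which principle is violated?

Principle B

The two coindexed NPs are *[Felix₅'s supervisor]₁* and *him₁*.
*him₁* is a pronoun. Its binding domain is the embedded TP, whose subject is [Felix₅'s supervisor]₁.
*[Felix₅'s supervisor]₁* c-commands it within that domain and carries the same index.
The pronoun is locally bound → Principle B violation.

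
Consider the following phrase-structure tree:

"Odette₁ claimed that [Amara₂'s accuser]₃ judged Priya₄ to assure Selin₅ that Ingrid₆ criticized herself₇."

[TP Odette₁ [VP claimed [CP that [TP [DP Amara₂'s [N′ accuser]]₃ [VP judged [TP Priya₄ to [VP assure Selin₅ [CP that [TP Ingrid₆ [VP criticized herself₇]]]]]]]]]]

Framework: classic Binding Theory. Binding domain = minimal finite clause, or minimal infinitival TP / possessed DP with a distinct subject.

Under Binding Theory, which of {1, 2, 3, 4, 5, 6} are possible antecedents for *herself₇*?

{6}

*herself* is an anaphor, so Principle A applies: it must be bound in its binding domain.
Binding domain of *herself₇*: the embedded TP, whose subject is Ingrid₆.
*Odette₁* c-commands the anaphor but is outside its binding domain → cannot satisfy Principle A.
*Amara₂* does not c-command the anaphor → cannot bind it.
*[Amara₂'s accuser]₃* c-commands the anaphor but is outside its binding domain → cannot satisfy Principle A.
*Priya₄* c-commands the anaphor but is outside its binding domain → cannot satisfy Principle A.
*Selin₅* c-commands the anaphor but is outside its binding domain → cannot satisfy Principle A.
*Ingrid₆* c-commands the anaphor within its binding domain → licit binder.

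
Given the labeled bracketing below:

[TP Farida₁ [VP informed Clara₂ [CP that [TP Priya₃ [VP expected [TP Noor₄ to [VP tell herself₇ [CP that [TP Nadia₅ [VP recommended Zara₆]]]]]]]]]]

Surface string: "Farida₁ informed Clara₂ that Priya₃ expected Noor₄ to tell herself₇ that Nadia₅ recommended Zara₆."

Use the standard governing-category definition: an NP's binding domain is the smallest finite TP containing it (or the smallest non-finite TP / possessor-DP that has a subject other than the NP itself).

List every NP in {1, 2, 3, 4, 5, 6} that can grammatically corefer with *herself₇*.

*herself* is an anaphor, so Principle A applies: it must be bound in its binding domain.
Binding domain of *herself₇*: the embedded TP, whose subject is Noor₄.
*Farida₁* c-commands the anaphor but is outside its binding domain → cannot satisfy Principle A.
*Clara₂* c-commands the anaphor but is outside its binding domain → cannot satisfy Principle A.
*Priya₃* c-commands the anaphor but is outside its binding domain → cannot satisfy Principle A.
*Noor₄* c-commands the anaphor within its binding domain → licit binder.
*Nadia₅* does not c-command the anaphor → cannot bind it.
*Zara₆* does not c-command the anaphor → cannot bind it.

{4}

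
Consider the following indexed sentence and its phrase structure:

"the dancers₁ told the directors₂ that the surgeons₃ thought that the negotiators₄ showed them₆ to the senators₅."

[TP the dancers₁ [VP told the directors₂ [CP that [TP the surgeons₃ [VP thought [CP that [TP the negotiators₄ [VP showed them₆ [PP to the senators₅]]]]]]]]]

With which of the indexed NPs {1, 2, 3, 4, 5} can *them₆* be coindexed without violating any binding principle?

{1, 2, 3}

*them* is a pronoun, so Principle B applies: it must be free in its binding domain.
Binding domain of *them₆*: the embedded TP, whose subject is the negotiators₄.
*the dancers₁* c-commands the pronoun but from outside its binding domain, and is not c-commanded by it → coindexation permitted.
*the directors₂* c-commands the pronoun but from outside its binding domain, and is not c-commanded by it → coindexation permitted.
*the surgeons₃* c-commands the pronoun but from outside its binding domain, and is not c-commanded by it → coindexation permitted.
*the negotiators₄* c-commands the pronoun within its binding domain → coindexation would violate Principle B.
*the senators₅*: the pronoun c-commands this R-expression → coindexation would violate Principle C on *the senators₅*.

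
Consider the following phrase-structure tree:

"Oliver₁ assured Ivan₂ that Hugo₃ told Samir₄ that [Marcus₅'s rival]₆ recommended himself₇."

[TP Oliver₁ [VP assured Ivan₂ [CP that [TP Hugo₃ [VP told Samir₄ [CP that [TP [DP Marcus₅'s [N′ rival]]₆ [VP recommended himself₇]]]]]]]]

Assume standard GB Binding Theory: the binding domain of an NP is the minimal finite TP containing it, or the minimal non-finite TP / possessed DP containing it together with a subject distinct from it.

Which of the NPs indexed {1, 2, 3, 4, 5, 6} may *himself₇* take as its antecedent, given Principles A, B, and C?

{6}

*himself* is an anaphor, so Principle A applies: it must be bound in its binding domain.
Binding domain of *himself₇*: the embedded TP, whose subject is [Marcus₅'s rival]₆.
*Oliver₁* c-commands the anaphor but is outside its binding domain → cannot satisfy Principle A.
*Ivan₂* c-commands the anaphor but is outside its binding domain → cannot satisfy Principle A.
*Hugo₃* c-commands the anaphor but is outside its binding domain → cannot satisfy Principle A.
*Samir₄* c-commands the anaphor but is outside its binding domain → cannot satisfy Principle A.
*Marcus₅* does not c-command the anaphor → cannot bind it.
*[Marcus₅'s rival]₆* c-commands the anaphor within its binding domain → licit binder.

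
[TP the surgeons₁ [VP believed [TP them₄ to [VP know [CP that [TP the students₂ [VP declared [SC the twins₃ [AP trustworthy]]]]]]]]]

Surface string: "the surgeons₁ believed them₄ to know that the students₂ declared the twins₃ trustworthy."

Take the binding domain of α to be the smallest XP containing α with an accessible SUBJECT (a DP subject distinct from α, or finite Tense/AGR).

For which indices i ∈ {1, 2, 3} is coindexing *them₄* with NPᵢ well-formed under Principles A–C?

none

*them* is a pronoun, so Principle B applies: it must be free in its binding domain.
Binding domain of *them₄*: the matrix TP, whose subject is the surgeons₁.
*the surgeons₁* c-commands the pronoun within its binding domain → coindexation would violate Principle B.
*the students₂*: the pronoun c-commands this R-expression → coindexation would violate Principle C on *the students₂*.
*the twins₃*: the pronoun c-commands this R-expression → coindexation would violate Principle C on *the twins₃*.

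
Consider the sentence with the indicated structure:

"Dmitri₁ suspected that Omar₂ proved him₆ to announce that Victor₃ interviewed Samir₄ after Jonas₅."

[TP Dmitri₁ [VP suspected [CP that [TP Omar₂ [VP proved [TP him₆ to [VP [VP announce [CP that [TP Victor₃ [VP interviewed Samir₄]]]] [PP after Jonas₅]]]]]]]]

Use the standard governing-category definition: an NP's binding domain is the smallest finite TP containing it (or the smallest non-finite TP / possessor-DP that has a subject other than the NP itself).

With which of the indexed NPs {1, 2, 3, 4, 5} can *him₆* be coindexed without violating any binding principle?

{1}

*him* is a pronoun, so Principle B applies: it must be free in its binding domain.
Binding domain of *him₆*: the embedded TP, whose subject is Omar₂.
*Dmitri₁* c-commands the pronoun but from outside its binding domain, and is not c-commanded by it → coindexation permitted.
*Omar₂* c-commands the pronoun within its binding domain → coindexation would violate Principle B.
*Victor₃*: the pronoun c-commands this R-expression → coindexation would violate Principle C on *Victor₃*.
*Samir₄*: the pronoun c-commands this R-expression → coindexation would violate Principle C on *Samir₄*.
*Jonas₅*: the pronoun c-commands this R-expression → coindexation would violate Principle C on *Jonas₅*.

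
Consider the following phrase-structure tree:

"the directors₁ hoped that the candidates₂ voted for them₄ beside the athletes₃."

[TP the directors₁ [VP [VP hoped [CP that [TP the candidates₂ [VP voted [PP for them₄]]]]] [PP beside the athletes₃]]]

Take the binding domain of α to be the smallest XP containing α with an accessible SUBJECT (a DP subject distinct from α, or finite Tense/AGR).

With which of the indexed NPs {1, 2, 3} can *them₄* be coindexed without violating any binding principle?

{1, 3}

*them* is a pronoun, so Principle B applies: it must be free in its binding domain.
Binding domain of *them₄*: the embedded TP, whose subject is the candidates₂.
*the directors₁* c-commands the pronoun but from outside its binding domain, and is not c-commanded by it → coindexation permitted.
*the candidates₂* c-commands the pronoun within its binding domain → coindexation would violate Principle B.
*the athletes₃* and the pronoun do not c-command one another → neither Principle B nor Principle C is at stake; coindexation permitted.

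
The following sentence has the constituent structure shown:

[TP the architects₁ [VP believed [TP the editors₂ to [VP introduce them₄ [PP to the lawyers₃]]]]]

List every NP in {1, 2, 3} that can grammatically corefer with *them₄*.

*them* is a pronoun, so Principle B applies: it must be free in its binding domain.
Binding domain of *them₄*: the embedded TP, whose subject is the editors₂.
*the architects₁* c-commands the pronoun but from outside its binding domain, and is not c-commanded by it → coindexation permitted.
*the editors₂* c-commands the pronoun within its binding domain → coindexation would violate Principle B.
*the lawyers₃*: the pronoun c-commands this R-expression → coindexation would violate Principle C on *the lawyers₃*.

{1}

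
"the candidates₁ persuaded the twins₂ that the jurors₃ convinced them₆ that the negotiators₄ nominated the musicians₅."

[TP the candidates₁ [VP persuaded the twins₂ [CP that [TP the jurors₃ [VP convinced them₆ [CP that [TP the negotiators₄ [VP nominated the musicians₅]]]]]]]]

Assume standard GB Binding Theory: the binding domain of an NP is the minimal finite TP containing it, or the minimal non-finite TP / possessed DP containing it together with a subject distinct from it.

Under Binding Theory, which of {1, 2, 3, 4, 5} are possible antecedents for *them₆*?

*them* is a pronoun, so Principle B applies: it must be free in its binding domain.
Binding domain of *them₆*: the embedded TP, whose subject is the jurors₃.
*the candidates₁* c-commands the pronoun but from outside its binding domain, and is not c-commanded by it → coindexation permitted.
*the twins₂* c-commands the pronoun but from outside its binding domain, and is not c-commanded by it → coindexation permitted.
*the jurors₃* c-commands the pronoun within its binding domain → coindexation would violate Principle B.
*the negotiators₄*: the pronoun c-commands this R-expression → coindexation would violate Principle C on *the negotiators₄*.
*the musicians₅*: the pronoun c-commands this R-expression → coindexation would violate Principle C on *the musicians₅*.

{1, 2}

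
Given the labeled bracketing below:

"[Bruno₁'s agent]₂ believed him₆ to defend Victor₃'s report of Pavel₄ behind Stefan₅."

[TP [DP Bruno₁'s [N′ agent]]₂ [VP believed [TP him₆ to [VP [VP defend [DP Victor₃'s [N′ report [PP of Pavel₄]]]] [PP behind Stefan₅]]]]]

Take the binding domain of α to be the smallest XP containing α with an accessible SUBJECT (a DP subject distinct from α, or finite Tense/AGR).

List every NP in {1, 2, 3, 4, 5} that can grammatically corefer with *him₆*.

{1}

*him* is a pronoun, so Principle B applies: it must be free in its binding domain.
Binding domain of *him₆*: the matrix TP, whose subject is [Bruno₁'s agent]₂.
*Bruno₁* and the pronoun do not c-command one another → neither Principle B nor Principle C is at stake; coindexation permitted.
*[Bruno₁'s agent]₂* c-commands the pronoun within its binding domain → coindexation would violate Principle B.
*Victor₃*: the pronoun c-commands this R-expression → coindexation would violate Principle C on *Victor₃*.
*Pavel₄*: the pronoun c-commands this R-expression → coindexation would violate Principle C on *Pavel₄*.
*Stefan₅*: the pronoun c-commands this R-expression → coindexation would violate Principle C on *Stefan₅*.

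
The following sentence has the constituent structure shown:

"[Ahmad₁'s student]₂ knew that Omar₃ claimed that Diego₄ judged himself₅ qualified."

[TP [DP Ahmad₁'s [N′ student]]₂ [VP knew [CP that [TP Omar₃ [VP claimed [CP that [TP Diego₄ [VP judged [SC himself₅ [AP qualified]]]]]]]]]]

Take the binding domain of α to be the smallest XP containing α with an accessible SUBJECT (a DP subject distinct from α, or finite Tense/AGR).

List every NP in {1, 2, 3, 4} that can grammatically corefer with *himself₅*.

*himself* is an anaphor, so Principle A applies: it must be bound in its binding domain.
Binding domain of *himself₅*: the embedded TP, whose subject is Diego₄.
*Ahmad₁* does not c-command the anaphor → cannot bind it.
*[Ahmad₁'s student]₂* c-commands the anaphor but is outside its binding domain → cannot satisfy Principle A.
*Omar₃* c-commands the anaphor but is outside its binding domain → cannot satisfy Principle A.
*Diego₄* c-commands the anaphor within its binding domain → licit binder.

{4}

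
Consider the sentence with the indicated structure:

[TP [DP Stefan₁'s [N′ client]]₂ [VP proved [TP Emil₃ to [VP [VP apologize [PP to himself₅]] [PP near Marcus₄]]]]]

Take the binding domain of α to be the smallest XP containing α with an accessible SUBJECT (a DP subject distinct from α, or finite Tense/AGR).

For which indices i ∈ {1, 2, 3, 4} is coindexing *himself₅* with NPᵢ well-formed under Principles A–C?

{3}

*himself* is an anaphor, so Principle A applies: it must be bound in its binding domain.
Binding domain of *himself₅*: the embedded TP, whose subject is Emil₃.
*Stefan₁* does not c-command the anaphor → cannot bind it.
*[Stefan₁'s client]₂* c-commands the anaphor but is outside its binding domain → cannot satisfy Principle A.
*Emil₃* c-commands the anaphor within its binding domain → licit binder.
*Marcus₄* does not c-command the anaphor → cannot bind it.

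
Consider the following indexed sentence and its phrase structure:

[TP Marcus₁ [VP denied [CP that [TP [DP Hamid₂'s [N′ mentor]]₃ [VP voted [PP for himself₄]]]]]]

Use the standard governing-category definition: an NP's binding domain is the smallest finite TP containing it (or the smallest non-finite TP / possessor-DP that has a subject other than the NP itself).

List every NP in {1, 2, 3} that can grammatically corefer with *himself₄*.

{3}

*himself* is an anaphor, so Principle A applies: it must be bound in its binding domain.
Binding domain of *himself₄*: the embedded TP, whose subject is [Hamid₂'s mentor]₃.
*Marcus₁* c-commands the anaphor but is outside its binding domain → cannot satisfy Principle A.
*Hamid₂* does not c-command the anaphor → cannot bind it.
*[Hamid₂'s mentor]₃* c-commands the anaphor within its binding domain → licit binder.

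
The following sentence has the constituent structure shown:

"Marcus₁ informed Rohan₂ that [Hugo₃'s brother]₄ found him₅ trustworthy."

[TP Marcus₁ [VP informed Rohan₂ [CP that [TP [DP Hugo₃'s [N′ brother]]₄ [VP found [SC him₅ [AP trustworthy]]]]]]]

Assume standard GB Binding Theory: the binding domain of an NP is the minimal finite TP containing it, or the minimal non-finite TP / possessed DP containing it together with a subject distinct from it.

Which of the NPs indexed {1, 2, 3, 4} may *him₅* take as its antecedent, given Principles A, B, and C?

{1, 2, 3}

*him* is a pronoun, so Principle B applies: it must be free in its binding domain.
Binding domain of *him₅*: the embedded TP, whose subject is [Hugo₃'s brother]₄.
*Marcus₁* c-commands the pronoun but from outside its binding domain, and is not c-commanded by it → coindexation permitted.
*Rohan₂* c-commands the pronoun but from outside its binding domain, and is not c-commanded by it → coindexation permitted.
*Hugo₃* and the pronoun do not c-command one another → neither Principle B nor Principle C is at stake; coindexation permitted.
*[Hugo₃'s brother]₄* c-commands the pronoun within its binding domain → coindexation would violate Principle B.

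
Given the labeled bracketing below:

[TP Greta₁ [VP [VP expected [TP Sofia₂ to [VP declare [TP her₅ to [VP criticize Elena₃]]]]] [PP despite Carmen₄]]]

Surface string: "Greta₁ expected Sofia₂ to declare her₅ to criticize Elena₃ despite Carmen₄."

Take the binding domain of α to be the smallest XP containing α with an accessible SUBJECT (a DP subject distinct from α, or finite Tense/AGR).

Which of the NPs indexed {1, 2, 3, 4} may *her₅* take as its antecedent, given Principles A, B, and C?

{1, 4}

*her* is a pronoun, so Principle B applies: it must be free in its binding domain.
Binding domain of *her₅*: the embedded TP, whose subject is Sofia₂.
*Greta₁* c-commands the pronoun but from outside its binding domain, and is not c-commanded by it → coindexation permitted.
*Sofia₂* c-commands the pronoun within its binding domain → coindexation would violate Principle B.
*Elena₃*: the pronoun c-commands this R-expression → coindexation would violate Principle C on *Elena₃*.
*Carmen₄* and the pronoun do not c-command one another → neither Principle B nor Principle C is at stake; coindexation permitted.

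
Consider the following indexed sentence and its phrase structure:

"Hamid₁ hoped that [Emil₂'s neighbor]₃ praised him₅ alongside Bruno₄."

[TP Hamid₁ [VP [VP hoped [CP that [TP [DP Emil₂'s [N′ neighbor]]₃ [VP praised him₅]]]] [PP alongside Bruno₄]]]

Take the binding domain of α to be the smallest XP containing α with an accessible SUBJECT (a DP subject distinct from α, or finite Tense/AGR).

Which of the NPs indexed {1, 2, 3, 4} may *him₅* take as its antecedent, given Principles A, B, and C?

{1, 2, 4}

*him* is a pronoun, so Principle B applies: it must be free in its binding domain.
Binding domain of *him₅*: the embedded TP, whose subject is [Emil₂'s neighbor]₃.
*Hamid₁* c-commands the pronoun but from outside its binding domain, and is not c-commanded by it → coindexation permitted.
*Emil₂* and the pronoun do not c-command one another → neither Principle B nor Principle C is at stake; coindexation permitted.
*[Emil₂'s neighbor]₃* c-commands the pronoun within its binding domain → coindexation would violate Principle B.
*Bruno₄* and the pronoun do not c-command one another → neither Principle B nor Principle C is at stake; coindexation permitted.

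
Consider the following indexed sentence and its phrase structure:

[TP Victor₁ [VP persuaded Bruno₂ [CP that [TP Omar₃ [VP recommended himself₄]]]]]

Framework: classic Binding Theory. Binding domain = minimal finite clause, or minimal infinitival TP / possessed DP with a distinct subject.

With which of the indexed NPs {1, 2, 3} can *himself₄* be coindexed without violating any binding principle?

{3}

*himself* is an anaphor, so Principle A applies: it must be bound in its binding domain.
Binding domain of *himself₄*: the embedded TP, whose subject is Omar₃.
*Victor₁* c-commands the anaphor but is outside its binding domain → cannot satisfy Principle A.
*Bruno₂* c-commands the anaphor but is outside its binding domain → cannot satisfy Principle A.
*Omar₃* c-commands the anaphor within its binding domain → licit binder.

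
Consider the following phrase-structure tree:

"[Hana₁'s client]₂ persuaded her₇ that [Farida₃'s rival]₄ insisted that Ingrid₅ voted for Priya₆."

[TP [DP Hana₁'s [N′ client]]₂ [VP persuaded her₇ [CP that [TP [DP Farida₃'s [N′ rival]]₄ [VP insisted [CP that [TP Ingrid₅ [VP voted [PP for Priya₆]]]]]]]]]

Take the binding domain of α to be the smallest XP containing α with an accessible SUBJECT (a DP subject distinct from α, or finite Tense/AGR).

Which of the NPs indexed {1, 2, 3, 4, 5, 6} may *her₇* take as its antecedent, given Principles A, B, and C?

{1}

*her* is a pronoun, so Principle B applies: it must be free in its binding domain.
Binding domain of *her₇*: the matrix TP, whose subject is [Hana₁'s client]₂.
*Hana₁* and the pronoun do not c-command one another → neither Principle B nor Principle C is at stake; coindexation permitted.
*[Hana₁'s client]₂* c-commands the pronoun within its binding domain → coindexation would violate Principle B.
*Farida₃*: the pronoun c-commands this R-expression → coindexation would violate Principle C on *Farida₃*.
*[Farida₃'s rival]₄*: the pronoun c-commands this R-expression → coindexation would violate Principle C on *[Farida₃'s rival]₄*.
*Ingrid₅*: the pronoun c-commands this R-expression → coindexation would violate Principle C on *Ingrid₅*.
*Priya₆*: the pronoun c-commands this R-expression → coindexation would violate Principle C on *Priya₆*.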